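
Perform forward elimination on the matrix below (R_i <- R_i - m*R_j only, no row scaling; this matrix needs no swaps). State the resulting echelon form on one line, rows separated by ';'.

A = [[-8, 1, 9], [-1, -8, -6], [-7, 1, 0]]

REF = [-8 1 9; 0 -65/8 -57/8; 0 0 -519/65]

Forward elimination:
R2 <- R2 - (1/8)*R1:  [     0  -65/8  -57/8 ]
R3 <- R3 - (7/8)*R1:  [     0    1/8  -63/8 ]
R3 <- R3 - (-1/65)*R2:  [       0        0  -519/65 ]
Row echelon form:
[ -8      1        9 ]
[  0  -65/8    -57/8 ]
[  0      0  -519/65 ]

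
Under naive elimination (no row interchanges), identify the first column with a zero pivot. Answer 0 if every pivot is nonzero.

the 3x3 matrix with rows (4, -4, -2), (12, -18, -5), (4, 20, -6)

Naive forward elimination:
R2 <- R2 - (3)*R1:  [  0  -6   1 ]
R3 <- R3 - (1)*R1:  [  0  24  -4 ]
R3 <- R3 - (-4)*R2:  [ 0  0  0 ]
Matrix at this point:
[ 4  -4  -2 ]
[ 0  -6   1 ]
[ 0   0   0 ]
Pivot entry (3,3) in the last row is zero and there are no rows below to swap with -> zero pivot in column 3 (A is singular).

first zero-pivot column = 3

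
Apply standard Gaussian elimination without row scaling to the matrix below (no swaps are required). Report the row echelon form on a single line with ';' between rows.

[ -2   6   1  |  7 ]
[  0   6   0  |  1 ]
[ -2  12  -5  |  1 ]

REF = [-2 6 1 7; 0 6 0 1; 0 0 -6 -7]

Forward elimination:
R3 <- R3 - (1)*R1:  [  0   6  -6  -6 ]
R3 <- R3 - (1)*R2:  [  0   0  -6  -7 ]
Row echelon form:
[ -2  6   1  |   7 ]
[  0  6   0  |   1 ]
[  0  0  -6  |  -7 ]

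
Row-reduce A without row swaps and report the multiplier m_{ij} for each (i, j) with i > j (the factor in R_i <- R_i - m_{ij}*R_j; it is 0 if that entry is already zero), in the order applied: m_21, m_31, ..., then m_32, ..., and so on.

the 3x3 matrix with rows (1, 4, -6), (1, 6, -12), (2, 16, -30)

multipliers: 1, 2, 4

Forward elimination:
R2 <- R2 - (1)*R1:  [  0   2  -6 ]
R3 <- R3 - (2)*R1:  [   0    8  -18 ]
R3 <- R3 - (4)*R2:  [ 0  0  6 ]
Multipliers (in order of application): m_{21} = 1, m_{31} = 2, m_{32} = 4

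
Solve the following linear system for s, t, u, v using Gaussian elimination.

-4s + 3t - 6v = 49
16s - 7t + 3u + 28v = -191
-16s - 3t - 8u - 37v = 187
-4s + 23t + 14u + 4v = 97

Forward elimination on [A|b]:
R2 <- R2 - (-4)*R1:  [ 0  5  3  4  5 ]
R3 <- R3 - (4)*R1:  [   0  -15   -8  -13   -9 ]
R4 <- R4 - (1)*R1:  [  0  20  14  10  48 ]
R3 <- R3 - (-3)*R2:  [  0   0   1  -1   6 ]
R4 <- R4 - (4)*R2:  [  0   0   2  -6  28 ]
R4 <- R4 - (2)*R3:  [  0   0   0  -4  16 ]
Row echelon form:
[ -4  3  0  -6  |  49 ]
[  0  5  3   4  |   5 ]
[  0  0  1  -1  |   6 ]
[  0  0  0  -4  |  16 ]
Back-substitution:
v = (16) / -4 = -4
u = (6 - (-1)*(-4)) / 1 = 2
t = (5 - (3)*(2) - (4)*(-4)) / 5 = 3
s = (49 - (3)*(3) - (-6)*(-4)) / -4 = -4

(-4, 3, 2, -4)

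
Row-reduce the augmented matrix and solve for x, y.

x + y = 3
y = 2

(1, 2)

Forward elimination on [A|b]:
Row echelon form:
[ 1  1  |  3 ]
[ 0  1  |  2 ]
Back-substitution:
y = (2) / 1 = 2
x = (3 - (1)*(2)) / 1 = 1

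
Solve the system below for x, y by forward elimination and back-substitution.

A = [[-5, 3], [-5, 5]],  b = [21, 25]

(-3, 2)

Forward elimination on [A|b]:
R2 <- R2 - (1)*R1:  [ 0  2  4 ]
Row echelon form:
[ -5  3  |  21 ]
[  0  2  |   4 ]
Back-substitution:
y = (4) / 2 = 2
x = (21 - (3)*(2)) / -5 = -3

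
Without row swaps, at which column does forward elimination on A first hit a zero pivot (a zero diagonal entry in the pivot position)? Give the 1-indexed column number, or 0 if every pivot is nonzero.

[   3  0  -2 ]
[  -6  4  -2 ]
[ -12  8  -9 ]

first zero-pivot column = 0

Naive forward elimination:
R2 <- R2 - (-2)*R1:  [  0   4  -6 ]
R3 <- R3 - (-4)*R1:  [   0    8  -17 ]
R3 <- R3 - (2)*R2:  [  0   0  -5 ]
All pivots nonzero; naive elimination completes without hitting a zero pivot.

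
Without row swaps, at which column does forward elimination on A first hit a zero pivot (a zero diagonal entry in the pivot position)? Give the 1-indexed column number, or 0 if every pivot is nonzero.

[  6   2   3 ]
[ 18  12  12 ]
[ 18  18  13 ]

first zero-pivot column = 0

Naive forward elimination:
R2 <- R2 - (3)*R1:  [ 0  6  3 ]
R3 <- R3 - (3)*R1:  [  0  12   4 ]
R3 <- R3 - (2)*R2:  [  0   0  -2 ]
All pivots nonzero; naive elimination completes without hitting a zero pivot.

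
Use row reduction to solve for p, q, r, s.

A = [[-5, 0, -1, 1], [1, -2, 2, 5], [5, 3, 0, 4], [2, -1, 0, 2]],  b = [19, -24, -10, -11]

Forward elimination on [A|b]:
R2 <- R2 - (-1/5)*R1:  [      0      -2     9/5    26/5  -101/5 ]
R3 <- R3 - (-1)*R1:  [  0   3  -1   5   9 ]
R4 <- R4 - (-2/5)*R1:  [     0     -1   -2/5   12/5  -17/5 ]
R3 <- R3 - (-3/2)*R2:  [       0        0    17/10     64/5  -213/10 ]
R4 <- R4 - (1/2)*R2:  [      0       0  -13/10    -1/5   67/10 ]
R4 <- R4 - (-13/17)*R3:  [       0        0        0   163/17  -163/17 ]
Row echelon form:
[ -5   0     -1       1  |       19 ]
[  0  -2    9/5    26/5  |   -101/5 ]
[  0   0  17/10    64/5  |  -213/10 ]
[  0   0      0  163/17  |  -163/17 ]
Back-substitution:
s = (-163/17) / (163/17) = -1
r = (-213/10 - (64/5)*(-1)) / (17/10) = -5
q = (-101/5 - (9/5)*(-5) - (26/5)*(-1)) / -2 = 3
p = (19 - (-1)*(-5) - (1)*(-1)) / -5 = -3

(-3, 3, -5, -1)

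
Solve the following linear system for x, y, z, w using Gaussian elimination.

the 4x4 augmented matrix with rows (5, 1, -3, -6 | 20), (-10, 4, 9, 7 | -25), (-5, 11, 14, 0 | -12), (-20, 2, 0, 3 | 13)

(-1, 1, -2, -3)

Forward elimination on [A|b]:
R2 <- R2 - (-2)*R1:  [  0   6   3  -5  15 ]
R3 <- R3 - (-1)*R1:  [  0  12  11  -6   8 ]
R4 <- R4 - (-4)*R1:  [   0    6  -12  -21   93 ]
R3 <- R3 - (2)*R2:  [   0    0    5    4  -22 ]
R4 <- R4 - (1)*R2:  [   0    0  -15  -16   78 ]
R4 <- R4 - (-3)*R3:  [  0   0   0  -4  12 ]
Row echelon form:
[ 5  1  -3  -6  |   20 ]
[ 0  6   3  -5  |   15 ]
[ 0  0   5   4  |  -22 ]
[ 0  0   0  -4  |   12 ]
Back-substitution:
w = (12) / -4 = -3
z = (-22 - (4)*(-3)) / 5 = -2
y = (15 - (3)*(-2) - (-5)*(-3)) / 6 = 1
x = (20 - (1)*(1) - (-3)*(-2) - (-6)*(-3)) / 5 = -1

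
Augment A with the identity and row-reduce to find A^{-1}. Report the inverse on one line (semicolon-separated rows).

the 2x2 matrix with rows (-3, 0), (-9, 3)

Gauss-Jordan on [A | I]:
R1 <- (1/-3)*R1:  [    1     0  |  -1/3     0 ]
R2 <- R2 - (-9)*R1:  [  0   3  |  -3   1 ]
R2 <- (1/3)*R2:  [   0    1  |   -1  1/3 ]
Right block of [I | A^{-1}] is the inverse:
[ -1/3    0 ]
[   -1  1/3 ]

inverse = [-1/3 0; -1 1/3]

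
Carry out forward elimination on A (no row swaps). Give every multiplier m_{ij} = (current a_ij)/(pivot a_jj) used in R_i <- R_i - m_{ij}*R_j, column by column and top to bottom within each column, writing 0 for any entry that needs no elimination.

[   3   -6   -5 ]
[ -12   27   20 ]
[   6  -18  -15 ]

multipliers: -4, 2, -2

Forward elimination:
R2 <- R2 - (-4)*R1:  [ 0  3  0 ]
R3 <- R3 - (2)*R1:  [  0  -6  -5 ]
R3 <- R3 - (-2)*R2:  [  0   0  -5 ]
Multipliers (in order of application): m_{21} = -4, m_{31} = 2, m_{32} = -2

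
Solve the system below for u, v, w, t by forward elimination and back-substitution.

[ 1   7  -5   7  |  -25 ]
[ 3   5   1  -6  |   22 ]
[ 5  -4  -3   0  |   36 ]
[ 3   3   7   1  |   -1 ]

Forward elimination on [A|b]:
R2 <- R2 - (3)*R1:  [   0  -16   16  -27   97 ]
R3 <- R3 - (5)*R1:  [   0  -39   22  -35  161 ]
R4 <- R4 - (3)*R1:  [   0  -18   22  -20   74 ]
R3 <- R3 - (39/16)*R2:  [        0         0       -17    493/16  -1207/16 ]
R4 <- R4 - (9/8)*R2:  [      0       0       4    83/8  -281/8 ]
R4 <- R4 - (-4/17)*R3:  [      0       0       0   141/8  -423/8 ]
Row echelon form:
[ 1    7   -5       7  |       -25 ]
[ 0  -16   16     -27  |        97 ]
[ 0    0  -17  493/16  |  -1207/16 ]
[ 0    0    0   141/8  |    -423/8 ]
Back-substitution:
t = (-423/8) / (141/8) = -3
w = (-1207/16 - (493/16)*(-3)) / -17 = -1
v = (97 - (16)*(-1) - (-27)*(-3)) / -16 = -2
u = (-25 - (7)*(-2) - (-5)*(-1) - (7)*(-3)) / 1 = 5

(5, -2, -1, -3)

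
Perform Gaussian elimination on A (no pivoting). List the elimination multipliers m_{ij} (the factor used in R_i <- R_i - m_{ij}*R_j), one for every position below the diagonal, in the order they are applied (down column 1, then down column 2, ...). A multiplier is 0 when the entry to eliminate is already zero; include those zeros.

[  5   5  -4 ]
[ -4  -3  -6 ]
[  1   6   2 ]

Forward elimination:
R2 <- R2 - (-4/5)*R1:  [     0      1  -46/5 ]
R3 <- R3 - (1/5)*R1:  [    0     5  14/5 ]
R3 <- R3 - (5)*R2:  [     0      0  244/5 ]
Multipliers (in order of application): m_{21} = -4/5, m_{31} = 1/5, m_{32} = 5

multipliers: -4/5, 1/5, 5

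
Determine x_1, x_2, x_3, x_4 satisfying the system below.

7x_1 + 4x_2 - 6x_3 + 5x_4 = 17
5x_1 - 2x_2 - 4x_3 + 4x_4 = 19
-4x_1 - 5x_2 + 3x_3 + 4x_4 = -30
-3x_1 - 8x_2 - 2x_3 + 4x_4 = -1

(3, -2, -4, -4)

Forward elimination on [A|b]:
R2 <- R2 - (5/7)*R1:  [     0  -34/7    2/7    3/7   48/7 ]
R3 <- R3 - (-4/7)*R1:  [      0   -19/7    -3/7    48/7  -142/7 ]
R4 <- R4 - (-3/7)*R1:  [     0  -44/7  -32/7   43/7   44/7 ]
R3 <- R3 - (19/34)*R2:  [       0        0   -10/17   225/34  -410/17 ]
R4 <- R4 - (22/17)*R2:  [      0       0  -84/17   95/17  -44/17 ]
R4 <- R4 - (42/5)*R3:  [   0    0    0  -50  200 ]
Row echelon form:
[ 7      4      -6       5  |       17 ]
[ 0  -34/7     2/7     3/7  |     48/7 ]
[ 0      0  -10/17  225/34  |  -410/17 ]
[ 0      0       0     -50  |      200 ]
Back-substitution:
x_4 = (200) / -50 = -4
x_3 = (-410/17 - (225/34)*(-4)) / (-10/17) = -4
x_2 = (48/7 - (2/7)*(-4) - (3/7)*(-4)) / (-34/7) = -2
x_1 = (17 - (4)*(-2) - (-6)*(-4) - (5)*(-4)) / 7 = 3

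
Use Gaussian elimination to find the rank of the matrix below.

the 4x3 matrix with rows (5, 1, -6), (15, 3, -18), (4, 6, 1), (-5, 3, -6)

rank(A) = 3

Row reduction:
R2 <- R2 - (3)*R1:  [ 0  0  0 ]
R3 <- R3 - (4/5)*R1:  [    0  26/5  29/5 ]
R4 <- R4 - (-1)*R1:  [   0    4  -12 ]
R2 <-> R3   (pivot in column 2 was zero)
[ 5     1    -6 ]
[ 0  26/5  29/5 ]
[ 0     0     0 ]
[ 0     4   -12 ]
R4 <- R4 - (10/13)*R2:  [       0        0  -214/13 ]
R3 <-> R4   (pivot in column 3 was zero)
[ 5     1       -6 ]
[ 0  26/5     29/5 ]
[ 0     0  -214/13 ]
[ 0     0        0 ]
Row echelon form:
[ 5     1       -6 ]
[ 0  26/5     29/5 ]
[ 0     0  -214/13 ]
[ 0     0        0 ]
Nonzero rows / pivot columns: 3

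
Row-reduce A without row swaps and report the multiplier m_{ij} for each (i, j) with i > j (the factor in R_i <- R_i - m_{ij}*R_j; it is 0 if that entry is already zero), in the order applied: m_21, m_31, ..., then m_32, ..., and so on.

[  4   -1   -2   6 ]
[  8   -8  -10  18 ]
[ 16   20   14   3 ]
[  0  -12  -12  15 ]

Forward elimination:
R2 <- R2 - (2)*R1:  [  0  -6  -6   6 ]
R3 <- R3 - (4)*R1:  [   0   24   22  -21 ]
R4: entry in column 1 is already 0 -> m_{41} = 0 (no row operation needed)
R3 <- R3 - (-4)*R2:  [  0   0  -2   3 ]
R4 <- R4 - (2)*R2:  [ 0  0  0  3 ]
R4: entry in column 3 is already 0 -> m_{43} = 0 (no row operation needed)
Multipliers (in order of application): m_{21} = 2, m_{31} = 4, m_{41} = 0, m_{32} = -4, m_{42} = 2, m_{43} = 0

multipliers: 2, 4, 0, -4, 2, 0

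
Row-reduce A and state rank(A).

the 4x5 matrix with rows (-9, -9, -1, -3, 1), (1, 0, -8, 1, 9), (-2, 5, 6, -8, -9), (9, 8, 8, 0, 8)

Row reduction:
R2 <- R2 - (-1/9)*R1:  [     0     -1  -73/9    2/3   82/9 ]
R3 <- R3 - (2/9)*R1:  [     0      7   56/9  -22/3  -83/9 ]
R4 <- R4 - (-1)*R1:  [  0  -1   7  -3   9 ]
R3 <- R3 - (-7)*R2:  [      0       0  -455/9    -8/3   491/9 ]
R4 <- R4 - (1)*R2:  [     0      0  136/9  -11/3   -1/9 ]
R4 <- R4 - (-136/455)*R3:  [         0          0          0  -2031/455   7369/455 ]
Row echelon form:
[ -9  -9      -1         -3         1 ]
[  0  -1   -73/9        2/3      82/9 ]
[  0   0  -455/9       -8/3     491/9 ]
[  0   0       0  -2031/455  7369/455 ]
Nonzero rows / pivot columns: 4

rank(A) = 4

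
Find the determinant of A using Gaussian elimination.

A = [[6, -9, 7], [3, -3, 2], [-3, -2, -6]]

Forward elimination:
R2 <- R2 - (1/2)*R1:  [    0   3/2  -3/2 ]
R3 <- R3 - (-1/2)*R1:  [     0  -13/2   -5/2 ]
R3 <- R3 - (-13/3)*R2:  [  0   0  -9 ]
Upper-triangular form:
[ 6   -9     7 ]
[ 0  3/2  -3/2 ]
[ 0    0    -9 ]
det(A) = (-1)^0 * (6) * (3/2) * (-9) = -81  (0 row swaps -> sign +1)

det(A) = -81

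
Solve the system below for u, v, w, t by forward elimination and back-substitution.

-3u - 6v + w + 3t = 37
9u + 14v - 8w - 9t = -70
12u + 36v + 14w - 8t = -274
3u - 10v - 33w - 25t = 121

(-3, -4, -5, 3)

Forward elimination on [A|b]:
R2 <- R2 - (-3)*R1:  [  0  -4  -5   0  41 ]
R3 <- R3 - (-4)*R1:  [    0    12    18     4  -126 ]
R4 <- R4 - (-1)*R1:  [   0  -16  -32  -22  158 ]
R3 <- R3 - (-3)*R2:  [  0   0   3   4  -3 ]
R4 <- R4 - (4)*R2:  [   0    0  -12  -22   -6 ]
R4 <- R4 - (-4)*R3:  [   0    0    0   -6  -18 ]
Row echelon form:
[ -3  -6   1   3  |   37 ]
[  0  -4  -5   0  |   41 ]
[  0   0   3   4  |   -3 ]
[  0   0   0  -6  |  -18 ]
Back-substitution:
t = (-18) / -6 = 3
w = (-3 - (4)*(3)) / 3 = -5
v = (41 - (-5)*(-5)) / -4 = -4
u = (37 - (-6)*(-4) - (1)*(-5) - (3)*(3)) / -3 = -3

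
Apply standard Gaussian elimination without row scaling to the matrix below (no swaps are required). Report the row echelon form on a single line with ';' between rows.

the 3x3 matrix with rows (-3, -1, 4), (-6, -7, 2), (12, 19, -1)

Forward elimination:
R2 <- R2 - (2)*R1:  [  0  -5  -6 ]
R3 <- R3 - (-4)*R1:  [  0  15  15 ]
R3 <- R3 - (-3)*R2:  [  0   0  -3 ]
Row echelon form:
[ -3  -1   4 ]
[  0  -5  -6 ]
[  0   0  -3 ]

REF = [-3 -1 4; 0 -5 -6; 0 0 -3]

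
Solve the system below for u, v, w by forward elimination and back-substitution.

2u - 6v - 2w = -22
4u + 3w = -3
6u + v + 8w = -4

Forward elimination on [A|b]:
R2 <- R2 - (2)*R1:  [  0  12   7  41 ]
R3 <- R3 - (3)*R1:  [  0  19  14  62 ]
R3 <- R3 - (19/12)*R2:  [      0       0   35/12  -35/12 ]
Row echelon form:
[ 2  -6     -2  |     -22 ]
[ 0  12      7  |      41 ]
[ 0   0  35/12  |  -35/12 ]
Back-substitution:
w = (-35/12) / (35/12) = -1
v = (41 - (7)*(-1)) / 12 = 4
u = (-22 - (-6)*(4) - (-2)*(-1)) / 2 = 0

(0, 4, -1)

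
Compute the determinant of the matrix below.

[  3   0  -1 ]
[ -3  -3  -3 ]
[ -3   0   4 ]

Forward elimination:
R2 <- R2 - (-1)*R1:  [  0  -3  -4 ]
R3 <- R3 - (-1)*R1:  [ 0  0  3 ]
Upper-triangular form:
[ 3   0  -1 ]
[ 0  -3  -4 ]
[ 0   0   3 ]
det(A) = (-1)^0 * (3) * (-3) * (3) = -27  (0 row swaps -> sign +1)

det(A) = -27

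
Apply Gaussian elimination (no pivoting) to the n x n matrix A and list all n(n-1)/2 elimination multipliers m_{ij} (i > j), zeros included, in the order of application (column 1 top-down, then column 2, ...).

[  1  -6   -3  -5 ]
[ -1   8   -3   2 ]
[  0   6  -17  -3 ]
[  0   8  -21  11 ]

multipliers: -1, 0, 0, 3, 4, 3

Forward elimination:
R2 <- R2 - (-1)*R1:  [  0   2  -6  -3 ]
R3: entry in column 1 is already 0 -> m_{31} = 0 (no row operation needed)
R4: entry in column 1 is already 0 -> m_{41} = 0 (no row operation needed)
R3 <- R3 - (3)*R2:  [ 0  0  1  6 ]
R4 <- R4 - (4)*R2:  [  0   0   3  23 ]
R4 <- R4 - (3)*R3:  [ 0  0  0  5 ]
Multipliers (in order of application): m_{21} = -1, m_{31} = 0, m_{41} = 0, m_{32} = 3, m_{42} = 4, m_{43} = 3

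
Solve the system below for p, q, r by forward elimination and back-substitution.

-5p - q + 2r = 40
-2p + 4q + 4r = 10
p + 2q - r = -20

Forward elimination on [A|b]:
R2 <- R2 - (2/5)*R1:  [    0  22/5  16/5    -6 ]
R3 <- R3 - (-1/5)*R1:  [    0   9/5  -3/5   -12 ]
R3 <- R3 - (9/22)*R2:  [       0        0   -21/11  -105/11 ]
Row echelon form:
[ -5    -1       2  |       40 ]
[  0  22/5    16/5  |       -6 ]
[  0     0  -21/11  |  -105/11 ]
Back-substitution:
r = (-105/11) / (-21/11) = 5
q = (-6 - (16/5)*(5)) / (22/5) = -5
p = (40 - (-1)*(-5) - (2)*(5)) / -5 = -5

(-5, -5, 5)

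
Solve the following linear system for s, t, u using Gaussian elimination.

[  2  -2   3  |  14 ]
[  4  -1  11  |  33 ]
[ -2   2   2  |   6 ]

(-4, -5, 4)

Forward elimination on [A|b]:
R2 <- R2 - (2)*R1:  [ 0  3  5  5 ]
R3 <- R3 - (-1)*R1:  [  0   0   5  20 ]
Row echelon form:
[ 2  -2  3  |  14 ]
[ 0   3  5  |   5 ]
[ 0   0  5  |  20 ]
Back-substitution:
u = (20) / 5 = 4
t = (5 - (5)*(4)) / 3 = -5
s = (14 - (-2)*(-5) - (3)*(4)) / 2 = -4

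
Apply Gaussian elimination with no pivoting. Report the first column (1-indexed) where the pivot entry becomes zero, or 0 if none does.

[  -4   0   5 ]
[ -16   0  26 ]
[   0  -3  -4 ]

Naive forward elimination:
R2 <- R2 - (4)*R1:  [ 0  0  6 ]
Matrix at this point:
[ -4   0   5 ]
[  0   0   6 ]
[  0  -3  -4 ]
Pivot entry (2,2) is zero but row 3 has -3 in column 2 -> naive elimination stops; a row interchange (e.g. R2 <-> R3) would be required here.

first zero-pivot column = 2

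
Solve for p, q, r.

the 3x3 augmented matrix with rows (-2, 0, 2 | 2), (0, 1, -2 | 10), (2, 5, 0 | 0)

Forward elimination on [A|b]:
R3 <- R3 - (-1)*R1:  [ 0  5  2  2 ]
R3 <- R3 - (5)*R2:  [   0    0   12  -48 ]
Row echelon form:
[ -2  0   2  |    2 ]
[  0  1  -2  |   10 ]
[  0  0  12  |  -48 ]
Back-substitution:
r = (-48) / 12 = -4
q = (10 - (-2)*(-4)) / 1 = 2
p = (2 - (2)*(-4)) / -2 = -5

(-5, 2, -4)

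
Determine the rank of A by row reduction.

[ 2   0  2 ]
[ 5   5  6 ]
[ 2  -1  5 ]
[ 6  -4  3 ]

Row reduction:
R2 <- R2 - (5/2)*R1:  [ 0  5  1 ]
R3 <- R3 - (1)*R1:  [  0  -1   3 ]
R4 <- R4 - (3)*R1:  [  0  -4  -3 ]
R3 <- R3 - (-1/5)*R2:  [    0     0  16/5 ]
R4 <- R4 - (-4/5)*R2:  [     0      0  -11/5 ]
R4 <- R4 - (-11/16)*R3:  [ 0  0  0 ]
Row echelon form:
[ 2  0     2 ]
[ 0  5     1 ]
[ 0  0  16/5 ]
[ 0  0     0 ]
Nonzero rows / pivot columns: 3

rank(A) = 3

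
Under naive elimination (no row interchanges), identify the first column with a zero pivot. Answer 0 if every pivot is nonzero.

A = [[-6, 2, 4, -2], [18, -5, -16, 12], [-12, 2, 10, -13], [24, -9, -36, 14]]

Naive forward elimination:
R2 <- R2 - (-3)*R1:  [  0   1  -4   6 ]
R3 <- R3 - (2)*R1:  [  0  -2   2  -9 ]
R4 <- R4 - (-4)*R1:  [   0   -1  -20    6 ]
R3 <- R3 - (-2)*R2:  [  0   0  -6   3 ]
R4 <- R4 - (-1)*R2:  [   0    0  -24   12 ]
R4 <- R4 - (4)*R3:  [ 0  0  0  0 ]
Matrix at this point:
[ -6  2   4  -2 ]
[  0  1  -4   6 ]
[  0  0  -6   3 ]
[  0  0   0   0 ]
Pivot entry (4,4) in the last row is zero and there are no rows below to swap with -> zero pivot in column 4 (A is singular).

first zero-pivot column = 4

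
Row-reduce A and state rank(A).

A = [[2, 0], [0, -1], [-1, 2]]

Row reduction:
R3 <- R3 - (-1/2)*R1:  [ 0  2 ]
R3 <- R3 - (-2)*R2:  [ 0  0 ]
Row echelon form:
[ 2   0 ]
[ 0  -1 ]
[ 0   0 ]
Nonzero rows / pivot columns: 2

rank(A) = 2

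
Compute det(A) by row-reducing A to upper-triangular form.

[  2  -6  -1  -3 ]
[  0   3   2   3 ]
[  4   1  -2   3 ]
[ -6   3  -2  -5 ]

det(A) = 68

Forward elimination:
R3 <- R3 - (2)*R1:  [  0  13   0   9 ]
R4 <- R4 - (-3)*R1:  [   0  -15   -5  -14 ]
R3 <- R3 - (13/3)*R2:  [     0      0  -26/3     -4 ]
R4 <- R4 - (-5)*R2:  [ 0  0  5  1 ]
R4 <- R4 - (-15/26)*R3:  [      0       0       0  -17/13 ]
Upper-triangular form:
[ 2  -6     -1      -3 ]
[ 0   3      2       3 ]
[ 0   0  -26/3      -4 ]
[ 0   0      0  -17/13 ]
det(A) = (-1)^0 * (2) * (3) * (-26/3) * (-17/13) = 68  (0 row swaps -> sign +1)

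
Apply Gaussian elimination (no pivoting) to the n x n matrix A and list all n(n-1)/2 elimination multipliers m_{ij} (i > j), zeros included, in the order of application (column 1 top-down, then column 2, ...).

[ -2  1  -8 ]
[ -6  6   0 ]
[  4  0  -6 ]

multipliers: 3, -2, 2/3

Forward elimination:
R2 <- R2 - (3)*R1:  [  0   3  24 ]
R3 <- R3 - (-2)*R1:  [   0    2  -22 ]
R3 <- R3 - (2/3)*R2:  [   0    0  -38 ]
Multipliers (in order of application): m_{21} = 3, m_{31} = -2, m_{32} = 2/3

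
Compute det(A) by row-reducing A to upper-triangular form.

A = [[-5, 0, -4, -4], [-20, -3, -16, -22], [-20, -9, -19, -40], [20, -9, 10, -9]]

det(A) = -225

Forward elimination:
R2 <- R2 - (4)*R1:  [  0  -3   0  -6 ]
R3 <- R3 - (4)*R1:  [   0   -9   -3  -24 ]
R4 <- R4 - (-4)*R1:  [   0   -9   -6  -25 ]
R3 <- R3 - (3)*R2:  [  0   0  -3  -6 ]
R4 <- R4 - (3)*R2:  [  0   0  -6  -7 ]
R4 <- R4 - (2)*R3:  [ 0  0  0  5 ]
Upper-triangular form:
[ -5   0  -4  -4 ]
[  0  -3   0  -6 ]
[  0   0  -3  -6 ]
[  0   0   0   5 ]
det(A) = (-1)^0 * (-5) * (-3) * (-3) * (5) = -225  (0 row swaps -> sign +1)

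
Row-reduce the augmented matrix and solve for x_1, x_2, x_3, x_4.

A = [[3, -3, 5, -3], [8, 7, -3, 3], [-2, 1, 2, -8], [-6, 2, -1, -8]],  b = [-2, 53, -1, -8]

Forward elimination on [A|b]:
R2 <- R2 - (8/3)*R1:  [     0     15  -49/3     11  175/3 ]
R3 <- R3 - (-2/3)*R1:  [    0    -1  16/3   -10  -7/3 ]
R4 <- R4 - (-2)*R1:  [   0   -4    9  -14  -12 ]
R3 <- R3 - (-1/15)*R2:  [       0        0   191/45  -139/15     14/9 ]
R4 <- R4 - (-4/15)*R2:  [       0        0   209/45  -166/15     32/9 ]
R4 <- R4 - (209/191)*R3:  [        0         0         0  -177/191   354/191 ]
Row echelon form:
[ 3  -3       5        -3  |       -2 ]
[ 0  15   -49/3        11  |    175/3 ]
[ 0   0  191/45   -139/15  |     14/9 ]
[ 0   0       0  -177/191  |  354/191 ]
Back-substitution:
x_4 = (354/191) / (-177/191) = -2
x_3 = (14/9 - (-139/15)*(-2)) / (191/45) = -4
x_2 = (175/3 - (-49/3)*(-4) - (11)*(-2)) / 15 = 1
x_1 = (-2 - (-3)*(1) - (5)*(-4) - (-3)*(-2)) / 3 = 5

(5, 1, -4, -2)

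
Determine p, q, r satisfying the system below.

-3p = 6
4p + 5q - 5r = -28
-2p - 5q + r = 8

Forward elimination on [A|b]:
R2 <- R2 - (-4/3)*R1:  [   0    5   -5  -20 ]
R3 <- R3 - (2/3)*R1:  [  0  -5   1   4 ]
R3 <- R3 - (-1)*R2:  [   0    0   -4  -16 ]
Row echelon form:
[ -3  0   0  |    6 ]
[  0  5  -5  |  -20 ]
[  0  0  -4  |  -16 ]
Back-substitution:
r = (-16) / -4 = 4
q = (-20 - (-5)*(4)) / 5 = 0
p = (6) / -3 = -2

(-2, 0, 4)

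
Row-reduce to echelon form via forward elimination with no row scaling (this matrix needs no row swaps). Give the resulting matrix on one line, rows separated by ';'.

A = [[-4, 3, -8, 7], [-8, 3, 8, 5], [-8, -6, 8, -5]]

REF = [-4 3 -8 7; 0 -3 24 -9; 0 0 -72 17]

Forward elimination:
R2 <- R2 - (2)*R1:  [  0  -3  24  -9 ]
R3 <- R3 - (2)*R1:  [   0  -12   24  -19 ]
R3 <- R3 - (4)*R2:  [   0    0  -72   17 ]
Row echelon form:
[ -4   3   -8   7 ]
[  0  -3   24  -9 ]
[  0   0  -72  17 ]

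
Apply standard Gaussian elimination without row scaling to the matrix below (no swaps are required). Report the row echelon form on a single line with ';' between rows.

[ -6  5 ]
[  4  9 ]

Forward elimination:
R2 <- R2 - (-2/3)*R1:  [    0  37/3 ]
Row echelon form:
[ -6     5 ]
[  0  37/3 ]

REF = [-6 5; 0 37/3]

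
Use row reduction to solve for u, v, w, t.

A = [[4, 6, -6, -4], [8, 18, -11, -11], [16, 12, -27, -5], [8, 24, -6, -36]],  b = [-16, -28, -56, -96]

Forward elimination on [A|b]:
R2 <- R2 - (2)*R1:  [  0   6   1  -3   4 ]
R3 <- R3 - (4)*R1:  [   0  -12   -3   11    8 ]
R4 <- R4 - (2)*R1:  [   0   12    6  -28  -64 ]
R3 <- R3 - (-2)*R2:  [  0   0  -1   5  16 ]
R4 <- R4 - (2)*R2:  [   0    0    4  -22  -72 ]
R4 <- R4 - (-4)*R3:  [  0   0   0  -2  -8 ]
Row echelon form:
[ 4  6  -6  -4  |  -16 ]
[ 0  6   1  -3  |    4 ]
[ 0  0  -1   5  |   16 ]
[ 0  0   0  -2  |   -8 ]
Back-substitution:
t = (-8) / -2 = 4
w = (16 - (5)*(4)) / -1 = 4
v = (4 - (1)*(4) - (-3)*(4)) / 6 = 2
u = (-16 - (6)*(2) - (-6)*(4) - (-4)*(4)) / 4 = 3

(3, 2, 4, 4)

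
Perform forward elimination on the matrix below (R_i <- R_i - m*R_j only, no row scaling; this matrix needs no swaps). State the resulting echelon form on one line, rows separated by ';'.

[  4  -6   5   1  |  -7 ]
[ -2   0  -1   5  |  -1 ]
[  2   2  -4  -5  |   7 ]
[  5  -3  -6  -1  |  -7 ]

REF = [4 -6 5 1 -7; 0 -3 3/2 11/2 -9/2; 0 0 -4 11/3 3; 0 0 0 -19/6 -25/2]

Forward elimination:
R2 <- R2 - (-1/2)*R1:  [    0    -3   3/2  11/2  -9/2 ]
R3 <- R3 - (1/2)*R1:  [     0      5  -13/2  -11/2   21/2 ]
R4 <- R4 - (5/4)*R1:  [     0    9/2  -49/4   -9/4    7/4 ]
R3 <- R3 - (-5/3)*R2:  [    0     0    -4  11/3     3 ]
R4 <- R4 - (-3/2)*R2:  [   0    0  -10    6   -5 ]
R4 <- R4 - (5/2)*R3:  [     0      0      0  -19/6  -25/2 ]
Row echelon form:
[ 4  -6    5      1  |     -7 ]
[ 0  -3  3/2   11/2  |   -9/2 ]
[ 0   0   -4   11/3  |      3 ]
[ 0   0    0  -19/6  |  -25/2 ]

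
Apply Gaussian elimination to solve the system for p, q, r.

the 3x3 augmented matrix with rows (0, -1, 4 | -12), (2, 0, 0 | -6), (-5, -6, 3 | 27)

(-3, -4, -4)

Forward elimination on [A|b]:
R1 <-> R2   (pivot in column 1 was zero)
[  2   0  0   -6 ]
[  0  -1  4  -12 ]
[ -5  -6  3   27 ]
R3 <- R3 - (-5/2)*R1:  [  0  -6   3  12 ]
R3 <- R3 - (6)*R2:  [   0    0  -21   84 ]
Row echelon form:
[ 2   0    0  |   -6 ]
[ 0  -1    4  |  -12 ]
[ 0   0  -21  |   84 ]
Back-substitution:
r = (84) / -21 = -4
q = (-12 - (4)*(-4)) / -1 = -4
p = (-6) / 2 = -3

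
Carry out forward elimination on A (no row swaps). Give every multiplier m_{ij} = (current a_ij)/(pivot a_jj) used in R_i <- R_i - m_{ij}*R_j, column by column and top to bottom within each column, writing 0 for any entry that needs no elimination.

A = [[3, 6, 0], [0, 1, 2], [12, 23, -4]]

multipliers: 0, 4, -1

Forward elimination:
R2: entry in column 1 is already 0 -> m_{21} = 0 (no row operation needed)
R3 <- R3 - (4)*R1:  [  0  -1  -4 ]
R3 <- R3 - (-1)*R2:  [  0   0  -2 ]
Multipliers (in order of application): m_{21} = 0, m_{31} = 4, m_{32} = -1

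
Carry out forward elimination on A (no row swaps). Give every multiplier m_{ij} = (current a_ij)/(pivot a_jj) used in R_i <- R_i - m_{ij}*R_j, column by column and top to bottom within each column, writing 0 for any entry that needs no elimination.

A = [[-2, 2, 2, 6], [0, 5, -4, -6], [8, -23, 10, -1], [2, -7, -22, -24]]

multipliers: 0, -4, -1, -3, -1, -4

Forward elimination:
R2: entry in column 1 is already 0 -> m_{21} = 0 (no row operation needed)
R3 <- R3 - (-4)*R1:  [   0  -15   18   23 ]
R4 <- R4 - (-1)*R1:  [   0   -5  -20  -18 ]
R3 <- R3 - (-3)*R2:  [ 0  0  6  5 ]
R4 <- R4 - (-1)*R2:  [   0    0  -24  -24 ]
R4 <- R4 - (-4)*R3:  [  0   0   0  -4 ]
Multipliers (in order of application): m_{21} = 0, m_{31} = -4, m_{41} = -1, m_{32} = -3, m_{42} = -1, m_{43} = -4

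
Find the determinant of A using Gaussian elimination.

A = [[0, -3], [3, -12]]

Forward elimination:
R1 <-> R2   (pivot in column 1 was zero)
[ 3  -12 ]
[ 0   -3 ]
Upper-triangular form:
[ 3  -12 ]
[ 0   -3 ]
det(A) = (-1)^1 * (3) * (-3) = 9  (1 row swap -> sign -1)

det(A) = 9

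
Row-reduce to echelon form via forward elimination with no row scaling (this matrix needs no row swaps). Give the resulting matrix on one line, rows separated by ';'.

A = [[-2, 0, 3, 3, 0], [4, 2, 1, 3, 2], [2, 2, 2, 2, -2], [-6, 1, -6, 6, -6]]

REF = [-2 0 3 3 0; 0 2 7 9 2; 0 0 -2 -4 -4; 0 0 0 59/2 30]

Forward elimination:
R2 <- R2 - (-2)*R1:  [ 0  2  7  9  2 ]
R3 <- R3 - (-1)*R1:  [  0   2   5   5  -2 ]
R4 <- R4 - (3)*R1:  [   0    1  -15   -3   -6 ]
R3 <- R3 - (1)*R2:  [  0   0  -2  -4  -4 ]
R4 <- R4 - (1/2)*R2:  [     0      0  -37/2  -15/2     -7 ]
R4 <- R4 - (37/4)*R3:  [    0     0     0  59/2    30 ]
Row echelon form:
[ -2  0   3     3   0 ]
[  0  2   7     9   2 ]
[  0  0  -2    -4  -4 ]
[  0  0   0  59/2  30 ]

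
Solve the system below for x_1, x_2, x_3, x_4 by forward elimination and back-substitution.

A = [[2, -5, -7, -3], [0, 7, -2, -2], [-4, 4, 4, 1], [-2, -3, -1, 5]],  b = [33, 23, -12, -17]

(-1, 1, -4, -4)

Forward elimination on [A|b]:
R3 <- R3 - (-2)*R1:  [   0   -6  -10   -5   54 ]
R4 <- R4 - (-1)*R1:  [  0  -8  -8   2  16 ]
R3 <- R3 - (-6/7)*R2:  [     0      0  -82/7  -47/7  516/7 ]
R4 <- R4 - (-8/7)*R2:  [     0      0  -72/7   -2/7  296/7 ]
R4 <- R4 - (36/41)*R3:  [       0        0        0   230/41  -920/41 ]
Row echelon form:
[ 2  -5     -7      -3  |       33 ]
[ 0   7     -2      -2  |       23 ]
[ 0   0  -82/7   -47/7  |    516/7 ]
[ 0   0      0  230/41  |  -920/41 ]
Back-substitution:
x_4 = (-920/41) / (230/41) = -4
x_3 = (516/7 - (-47/7)*(-4)) / (-82/7) = -4
x_2 = (23 - (-2)*(-4) - (-2)*(-4)) / 7 = 1
x_1 = (33 - (-5)*(1) - (-7)*(-4) - (-3)*(-4)) / 2 = -1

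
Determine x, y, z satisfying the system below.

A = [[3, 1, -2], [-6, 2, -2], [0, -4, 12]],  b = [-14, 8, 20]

Forward elimination on [A|b]:
R2 <- R2 - (-2)*R1:  [   0    4   -6  -20 ]
R3 <- R3 - (-1)*R2:  [ 0  0  6  0 ]
Row echelon form:
[ 3  1  -2  |  -14 ]
[ 0  4  -6  |  -20 ]
[ 0  0   6  |    0 ]
Back-substitution:
z = (0) / 6 = 0
y = (-20 - (-6)*(0)) / 4 = -5
x = (-14 - (1)*(-5) - (-2)*(0)) / 3 = -3

(-3, -5, 0)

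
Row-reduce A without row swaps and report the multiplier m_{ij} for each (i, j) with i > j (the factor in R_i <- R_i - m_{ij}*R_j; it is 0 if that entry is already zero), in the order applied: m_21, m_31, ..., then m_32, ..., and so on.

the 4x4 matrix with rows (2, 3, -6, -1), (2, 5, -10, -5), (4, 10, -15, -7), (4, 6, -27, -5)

Forward elimination:
R2 <- R2 - (1)*R1:  [  0   2  -4  -4 ]
R3 <- R3 - (2)*R1:  [  0   4  -3  -5 ]
R4 <- R4 - (2)*R1:  [   0    0  -15   -3 ]
R3 <- R3 - (2)*R2:  [ 0  0  5  3 ]
R4: entry in column 2 is already 0 -> m_{42} = 0 (no row operation needed)
R4 <- R4 - (-3)*R3:  [ 0  0  0  6 ]
Multipliers (in order of application): m_{21} = 1, m_{31} = 2, m_{41} = 2, m_{32} = 2, m_{42} = 0, m_{43} = -3

multipliers: 1, 2, 2, 2, 0, -3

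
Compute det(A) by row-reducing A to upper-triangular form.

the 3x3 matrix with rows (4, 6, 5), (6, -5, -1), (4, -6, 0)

det(A) = -128

Forward elimination:
R2 <- R2 - (3/2)*R1:  [     0    -14  -17/2 ]
R3 <- R3 - (1)*R1:  [   0  -12   -5 ]
R3 <- R3 - (6/7)*R2:  [    0     0  16/7 ]
Upper-triangular form:
[ 4    6      5 ]
[ 0  -14  -17/2 ]
[ 0    0   16/7 ]
det(A) = (-1)^0 * (4) * (-14) * (16/7) = -128  (0 row swaps -> sign +1)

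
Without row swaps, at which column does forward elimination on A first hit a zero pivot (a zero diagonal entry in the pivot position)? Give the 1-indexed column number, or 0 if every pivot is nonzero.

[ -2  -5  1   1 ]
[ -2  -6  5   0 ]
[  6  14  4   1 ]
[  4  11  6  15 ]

Naive forward elimination:
R2 <- R2 - (1)*R1:  [  0  -1   4  -1 ]
R3 <- R3 - (-3)*R1:  [  0  -1   7   4 ]
R4 <- R4 - (-2)*R1:  [  0   1   8  17 ]
R3 <- R3 - (1)*R2:  [ 0  0  3  5 ]
R4 <- R4 - (-1)*R2:  [  0   0  12  16 ]
R4 <- R4 - (4)*R3:  [  0   0   0  -4 ]
All pivots nonzero; naive elimination completes without hitting a zero pivot.

first zero-pivot column = 0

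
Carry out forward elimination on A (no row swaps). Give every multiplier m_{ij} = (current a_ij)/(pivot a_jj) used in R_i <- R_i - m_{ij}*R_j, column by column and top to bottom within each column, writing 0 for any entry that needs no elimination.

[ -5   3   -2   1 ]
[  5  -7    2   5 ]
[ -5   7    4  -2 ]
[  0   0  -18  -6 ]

Forward elimination:
R2 <- R2 - (-1)*R1:  [  0  -4   0   6 ]
R3 <- R3 - (1)*R1:  [  0   4   6  -3 ]
R4: entry in column 1 is already 0 -> m_{41} = 0 (no row operation needed)
R3 <- R3 - (-1)*R2:  [ 0  0  6  3 ]
R4: entry in column 2 is already 0 -> m_{42} = 0 (no row operation needed)
R4 <- R4 - (-3)*R3:  [ 0  0  0  3 ]
Multipliers (in order of application): m_{21} = -1, m_{31} = 1, m_{41} = 0, m_{32} = -1, m_{42} = 0, m_{43} = -3

multipliers: -1, 1, 0, -1, 0, -3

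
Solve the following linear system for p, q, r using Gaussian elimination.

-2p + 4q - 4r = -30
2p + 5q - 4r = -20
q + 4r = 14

Forward elimination on [A|b]:
R2 <- R2 - (-1)*R1:  [   0    9   -8  -50 ]
R3 <- R3 - (1/9)*R2:  [     0      0   44/9  176/9 ]
Row echelon form:
[ -2  4    -4  |    -30 ]
[  0  9    -8  |    -50 ]
[  0  0  44/9  |  176/9 ]
Back-substitution:
r = (176/9) / (44/9) = 4
q = (-50 - (-8)*(4)) / 9 = -2
p = (-30 - (4)*(-2) - (-4)*(4)) / -2 = 3

(3, -2, 4)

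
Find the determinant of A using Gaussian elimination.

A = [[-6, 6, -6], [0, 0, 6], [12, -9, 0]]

det(A) = 108

Forward elimination:
R3 <- R3 - (-2)*R1:  [   0    3  -12 ]
R2 <-> R3   (pivot in column 2 was zero)
[ -6  6   -6 ]
[  0  3  -12 ]
[  0  0    6 ]
Upper-triangular form:
[ -6  6   -6 ]
[  0  3  -12 ]
[  0  0    6 ]
det(A) = (-1)^1 * (-6) * (3) * (6) = 108  (1 row swap -> sign -1)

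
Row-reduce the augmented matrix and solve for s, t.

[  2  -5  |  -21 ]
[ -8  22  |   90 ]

Forward elimination on [A|b]:
R2 <- R2 - (-4)*R1:  [ 0  2  6 ]
Row echelon form:
[ 2  -5  |  -21 ]
[ 0   2  |    6 ]
Back-substitution:
t = (6) / 2 = 3
s = (-21 - (-5)*(3)) / 2 = -3

(-3, 3)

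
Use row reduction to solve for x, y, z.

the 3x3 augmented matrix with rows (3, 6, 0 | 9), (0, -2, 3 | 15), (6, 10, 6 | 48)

(3, 0, 5)

Forward elimination on [A|b]:
R3 <- R3 - (2)*R1:  [  0  -2   6  30 ]
R3 <- R3 - (1)*R2:  [  0   0   3  15 ]
Row echelon form:
[ 3   6  0  |   9 ]
[ 0  -2  3  |  15 ]
[ 0   0  3  |  15 ]
Back-substitution:
z = (15) / 3 = 5
y = (15 - (3)*(5)) / -2 = 0
x = (9 - (6)*(0)) / 3 = 3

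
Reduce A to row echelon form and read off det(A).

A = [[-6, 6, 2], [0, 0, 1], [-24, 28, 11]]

det(A) = 24

Forward elimination:
R3 <- R3 - (4)*R1:  [ 0  4  3 ]
R2 <-> R3   (pivot in column 2 was zero)
[ -6  6  2 ]
[  0  4  3 ]
[  0  0  1 ]
Upper-triangular form:
[ -6  6  2 ]
[  0  4  3 ]
[  0  0  1 ]
det(A) = (-1)^1 * (-6) * (4) * (1) = 24  (1 row swap -> sign -1)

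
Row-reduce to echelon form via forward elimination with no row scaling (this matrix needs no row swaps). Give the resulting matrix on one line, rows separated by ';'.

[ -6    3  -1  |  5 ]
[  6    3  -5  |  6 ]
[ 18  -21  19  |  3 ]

Forward elimination:
R2 <- R2 - (-1)*R1:  [  0   6  -6  11 ]
R3 <- R3 - (-3)*R1:  [   0  -12   16   18 ]
R3 <- R3 - (-2)*R2:  [  0   0   4  40 ]
Row echelon form:
[ -6  3  -1  |   5 ]
[  0  6  -6  |  11 ]
[  0  0   4  |  40 ]

REF = [-6 3 -1 5; 0 6 -6 11; 0 0 4 40]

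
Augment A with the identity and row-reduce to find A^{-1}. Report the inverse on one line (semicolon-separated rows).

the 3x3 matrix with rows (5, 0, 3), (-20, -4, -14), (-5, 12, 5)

inverse = [-37/10 -9/10 -3/10; -17/4 -1 -1/4; 13/2 3/2 1/2]

Gauss-Jordan on [A | I]:
R1 <- (1/5)*R1:  [   1    0  3/5  |  1/5    0    0 ]
R2 <- R2 - (-20)*R1:  [  0  -4  -2  |   4   1   0 ]
R3 <- R3 - (-5)*R1:  [  0  12   8  |   1   0   1 ]
R2 <- (1/-4)*R2:  [    0     1   1/2  |    -1  -1/4     0 ]
R3 <- R3 - (12)*R2:  [  0   0   2  |  13   3   1 ]
R3 <- (1/2)*R3:  [    0     0     1  |  13/2   3/2   1/2 ]
R1 <- R1 - (3/5)*R3:  [      1       0       0  |  -37/10   -9/10   -3/10 ]
R2 <- R2 - (1/2)*R3:  [     0      1      0  |  -17/4     -1   -1/4 ]
Right block of [I | A^{-1}] is the inverse:
[ -37/10  -9/10  -3/10 ]
[  -17/4     -1   -1/4 ]
[   13/2    3/2    1/2 ]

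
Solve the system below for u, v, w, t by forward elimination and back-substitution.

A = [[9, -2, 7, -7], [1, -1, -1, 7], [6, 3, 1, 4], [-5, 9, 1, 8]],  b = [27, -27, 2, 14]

(0, 4, 2, -3)

Forward elimination on [A|b]:
R2 <- R2 - (1/9)*R1:  [     0   -7/9  -16/9   70/9    -30 ]
R3 <- R3 - (2/3)*R1:  [     0   13/3  -11/3   26/3    -16 ]
R4 <- R4 - (-5/9)*R1:  [    0  71/9  44/9  37/9    29 ]
R3 <- R3 - (-39/7)*R2:  [       0        0    -95/7       52  -1282/7 ]
R4 <- R4 - (-71/7)*R2:  [       0        0    -92/7       83  -1927/7 ]
R4 <- R4 - (92/95)*R3:  [        0         0         0   3101/95  -9303/95 ]
Row echelon form:
[ 9    -2      7       -7  |        27 ]
[ 0  -7/9  -16/9     70/9  |       -30 ]
[ 0     0  -95/7       52  |   -1282/7 ]
[ 0     0      0  3101/95  |  -9303/95 ]
Back-substitution:
t = (-9303/95) / (3101/95) = -3
w = (-1282/7 - (52)*(-3)) / (-95/7) = 2
v = (-30 - (-16/9)*(2) - (70/9)*(-3)) / (-7/9) = 4
u = (27 - (-2)*(4) - (7)*(2) - (-7)*(-3)) / 9 = 0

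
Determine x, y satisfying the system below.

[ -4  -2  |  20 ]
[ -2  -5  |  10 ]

(-5, 0)

Forward elimination on [A|b]:
R2 <- R2 - (1/2)*R1:  [  0  -4   0 ]
Row echelon form:
[ -4  -2  |  20 ]
[  0  -4  |   0 ]
Back-substitution:
y = (0) / -4 = 0
x = (20 - (-2)*(0)) / -4 = -5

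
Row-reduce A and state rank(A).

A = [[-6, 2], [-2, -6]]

Row reduction:
R2 <- R2 - (1/3)*R1:  [     0  -20/3 ]
Row echelon form:
[ -6      2 ]
[  0  -20/3 ]
Nonzero rows / pivot columns: 2

rank(A) = 2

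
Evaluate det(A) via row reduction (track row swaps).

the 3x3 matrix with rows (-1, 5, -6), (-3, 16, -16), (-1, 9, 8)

det(A) = -6

Forward elimination:
R2 <- R2 - (3)*R1:  [ 0  1  2 ]
R3 <- R3 - (1)*R1:  [  0   4  14 ]
R3 <- R3 - (4)*R2:  [ 0  0  6 ]
Upper-triangular form:
[ -1  5  -6 ]
[  0  1   2 ]
[  0  0   6 ]
det(A) = (-1)^0 * (-1) * (1) * (6) = -6  (0 row swaps -> sign +1)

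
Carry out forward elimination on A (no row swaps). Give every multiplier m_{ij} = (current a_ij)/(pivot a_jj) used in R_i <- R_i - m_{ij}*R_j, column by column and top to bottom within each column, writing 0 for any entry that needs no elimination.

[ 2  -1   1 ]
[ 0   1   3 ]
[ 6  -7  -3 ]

Forward elimination:
R2: entry in column 1 is already 0 -> m_{21} = 0 (no row operation needed)
R3 <- R3 - (3)*R1:  [  0  -4  -6 ]
R3 <- R3 - (-4)*R2:  [ 0  0  6 ]
Multipliers (in order of application): m_{21} = 0, m_{31} = 3, m_{32} = -4

multipliers: 0, 3, -4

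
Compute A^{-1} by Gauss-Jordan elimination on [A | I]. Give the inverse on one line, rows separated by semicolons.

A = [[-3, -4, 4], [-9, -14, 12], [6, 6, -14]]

Gauss-Jordan on [A | I]:
R1 <- (1/-3)*R1:  [    1   4/3  -4/3  |  -1/3     0     0 ]
R2 <- R2 - (-9)*R1:  [  0  -2   0  |  -3   1   0 ]
R3 <- R3 - (6)*R1:  [  0  -2  -6  |   2   0   1 ]
R2 <- (1/-2)*R2:  [    0     1     0  |   3/2  -1/2     0 ]
R1 <- R1 - (4/3)*R2:  [    1     0  -4/3  |  -7/3   2/3     0 ]
R3 <- R3 - (-2)*R2:  [  0   0  -6  |   5  -1   1 ]
R3 <- (1/-6)*R3:  [    0     0     1  |  -5/6   1/6  -1/6 ]
R1 <- R1 - (-4/3)*R3:  [     1      0      0  |  -31/9    8/9   -2/9 ]
Right block of [I | A^{-1}] is the inverse:
[ -31/9   8/9  -2/9 ]
[   3/2  -1/2     0 ]
[  -5/6   1/6  -1/6 ]

inverse = [-31/9 8/9 -2/9; 3/2 -1/2 0; -5/6 1/6 -1/6]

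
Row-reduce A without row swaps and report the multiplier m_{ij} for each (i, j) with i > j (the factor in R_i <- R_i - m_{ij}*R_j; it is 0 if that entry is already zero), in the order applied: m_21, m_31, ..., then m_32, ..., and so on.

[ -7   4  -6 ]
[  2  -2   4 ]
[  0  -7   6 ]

multipliers: -2/7, 0, 49/6

Forward elimination:
R2 <- R2 - (-2/7)*R1:  [    0  -6/7  16/7 ]
R3: entry in column 1 is already 0 -> m_{31} = 0 (no row operation needed)
R3 <- R3 - (49/6)*R2:  [     0      0  -38/3 ]
Multipliers (in order of application): m_{21} = -2/7, m_{31} = 0, m_{32} = 49/6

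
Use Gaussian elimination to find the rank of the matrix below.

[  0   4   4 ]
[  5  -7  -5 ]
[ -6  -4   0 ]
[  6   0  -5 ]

rank(A) = 3

Row reduction:
R1 <-> R2   (pivot in column 1 was zero)
[  5  -7  -5 ]
[  0   4   4 ]
[ -6  -4   0 ]
[  6   0  -5 ]
R3 <- R3 - (-6/5)*R1:  [     0  -62/5     -6 ]
R4 <- R4 - (6/5)*R1:  [    0  42/5     1 ]
R3 <- R3 - (-31/10)*R2:  [    0     0  32/5 ]
R4 <- R4 - (21/10)*R2:  [     0      0  -37/5 ]
R4 <- R4 - (-37/32)*R3:  [ 0  0  0 ]
Row echelon form:
[ 5  -7    -5 ]
[ 0   4     4 ]
[ 0   0  32/5 ]
[ 0   0     0 ]
Nonzero rows / pivot columns: 3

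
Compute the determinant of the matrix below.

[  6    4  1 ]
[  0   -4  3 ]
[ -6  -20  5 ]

Forward elimination:
R3 <- R3 - (-1)*R1:  [   0  -16    6 ]
R3 <- R3 - (4)*R2:  [  0   0  -6 ]
Upper-triangular form:
[ 6   4   1 ]
[ 0  -4   3 ]
[ 0   0  -6 ]
det(A) = (-1)^0 * (6) * (-4) * (-6) = 144  (0 row swaps -> sign +1)

det(A) = 144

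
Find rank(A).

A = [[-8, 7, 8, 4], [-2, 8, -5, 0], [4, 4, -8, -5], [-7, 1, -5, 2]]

Row reduction:
R2 <- R2 - (1/4)*R1:  [    0  25/4    -7    -1 ]
R3 <- R3 - (-1/2)*R1:  [    0  15/2    -4    -3 ]
R4 <- R4 - (7/8)*R1:  [     0  -41/8    -12   -3/2 ]
R3 <- R3 - (6/5)*R2:  [    0     0  22/5  -9/5 ]
R4 <- R4 - (-41/50)*R2:  [       0        0  -887/50   -58/25 ]
R4 <- R4 - (-887/220)*R3:  [         0          0          0  -2107/220 ]
Row echelon form:
[ -8     7     8          4 ]
[  0  25/4    -7         -1 ]
[  0     0  22/5       -9/5 ]
[  0     0     0  -2107/220 ]
Nonzero rows / pivot columns: 4

rank(A) = 4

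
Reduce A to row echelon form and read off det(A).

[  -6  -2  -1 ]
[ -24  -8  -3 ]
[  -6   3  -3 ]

Forward elimination:
R2 <- R2 - (4)*R1:  [ 0  0  1 ]
R3 <- R3 - (1)*R1:  [  0   5  -2 ]
R2 <-> R3   (pivot in column 2 was zero)
[ -6  -2  -1 ]
[  0   5  -2 ]
[  0   0   1 ]
Upper-triangular form:
[ -6  -2  -1 ]
[  0   5  -2 ]
[  0   0   1 ]
det(A) = (-1)^1 * (-6) * (5) * (1) = 30  (1 row swap -> sign -1)

det(A) = 30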